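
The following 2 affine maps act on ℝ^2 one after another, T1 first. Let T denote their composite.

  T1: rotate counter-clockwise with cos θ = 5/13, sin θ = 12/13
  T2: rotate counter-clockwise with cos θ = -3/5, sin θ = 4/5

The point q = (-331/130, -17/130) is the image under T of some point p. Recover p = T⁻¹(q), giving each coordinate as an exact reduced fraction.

T1 = [5/13 -12/13 0; 12/13 5/13 0; 0 0 1]
T2·T1 = [-63/65 16/65 0; -16/65 -63/65 0; 0 0 1]
det M = 1; M⁻¹ = [-63/65 -16/65 0; 16/65 -63/65 0; 0 0 1]
M⁻¹ · (-331/130, -17/130)ᵀ = (5/2, -1/2)ᵀ

p = (5/2, -1/2)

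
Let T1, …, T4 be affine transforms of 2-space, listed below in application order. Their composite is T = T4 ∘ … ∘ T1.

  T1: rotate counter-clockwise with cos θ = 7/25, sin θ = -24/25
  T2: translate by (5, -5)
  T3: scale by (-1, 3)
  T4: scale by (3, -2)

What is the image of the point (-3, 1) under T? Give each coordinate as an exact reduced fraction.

T1 rotate counter-clockwise with cos θ = 7/25, sin θ = -24/25: (-3, 1) → (3/25, 79/25)
T2 translate by (5, -5): (3/25, 79/25) → (128/25, -46/25)
T3 scale by (-1, 3): (128/25, -46/25) → (-128/25, -138/25)
T4 scale by (3, -2): (-128/25, -138/25) → (-384/25, 276/25)

T(p) = (-384/25, 276/25)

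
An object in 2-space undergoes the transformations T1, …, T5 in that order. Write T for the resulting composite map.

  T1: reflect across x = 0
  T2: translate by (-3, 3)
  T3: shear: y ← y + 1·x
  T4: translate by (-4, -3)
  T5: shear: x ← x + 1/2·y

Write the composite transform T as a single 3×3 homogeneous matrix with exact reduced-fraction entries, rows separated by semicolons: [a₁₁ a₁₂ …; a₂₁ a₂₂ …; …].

T1 = [-1 0 0; 0 1 0; 0 0 1]
T2·T1 = [-1 0 -3; 0 1 3; 0 0 1]
T3·…·T1 = [-1 0 -3; -1 1 0; 0 0 1]
T4·…·T1 = [-1 0 -7; -1 1 -3; 0 0 1]
T5·…·T1 = [-3/2 1/2 -17/2; -1 1 -3; 0 0 1]

T = [-3/2 1/2 -17/2; -1 1 -3; 0 0 1]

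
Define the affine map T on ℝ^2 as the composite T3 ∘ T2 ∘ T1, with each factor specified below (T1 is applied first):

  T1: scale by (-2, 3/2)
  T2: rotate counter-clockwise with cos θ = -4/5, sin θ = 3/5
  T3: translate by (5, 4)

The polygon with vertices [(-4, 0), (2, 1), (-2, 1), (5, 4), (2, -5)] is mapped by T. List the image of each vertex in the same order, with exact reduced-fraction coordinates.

image vertices: (-7/5, 44/5), (73/10, 2/5), (9/10, 26/5), (47/5, -34/5), (127/10, 38/5)

T1 scale by (-2, 3/2): (-4, 0) → (8, 0); (2, 1) → (-4, 3/2); (-2, 1) → (4, 3/2); (5, 4) → (-10, 6); (2, -5) → (-4, -15/2)
T2 rotate counter-clockwise with cos θ = -4/5, sin θ = 3/5: (8, 0) → (-32/5, 24/5); (-4, 3/2) → (23/10, -18/5); (4, 3/2) → (-41/10, 6/5); (-10, 6) → (22/5, -54/5); (-4, -15/2) → (77/10, 18/5)
T3 translate by (5, 4): (-32/5, 24/5) → (-7/5, 44/5); (23/10, -18/5) → (73/10, 2/5); (-41/10, 6/5) → (9/10, 26/5); (22/5, -54/5) → (47/5, -34/5); (77/10, 18/5) → (127/10, 38/5)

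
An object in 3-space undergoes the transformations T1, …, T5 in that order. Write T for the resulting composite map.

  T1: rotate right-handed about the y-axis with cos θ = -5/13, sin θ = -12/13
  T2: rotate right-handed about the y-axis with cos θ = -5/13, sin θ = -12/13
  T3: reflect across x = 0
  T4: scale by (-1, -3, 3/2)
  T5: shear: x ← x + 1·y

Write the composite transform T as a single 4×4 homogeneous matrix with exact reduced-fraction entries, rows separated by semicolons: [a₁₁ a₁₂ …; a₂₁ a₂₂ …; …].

T1 = [-5/13 0 -12/13 0; 0 1 0 0; 12/13 0 -5/13 0; 0 0 0 1]
T2·T1 = [-119/169 0 120/169 0; 0 1 0 0; -120/169 0 -119/169 0; 0 0 0 1]
T3·…·T1 = [119/169 0 -120/169 0; 0 1 0 0; -120/169 0 -119/169 0; 0 0 0 1]
T4·…·T1 = [-119/169 0 120/169 0; 0 -3 0 0; -180/169 0 -357/338 0; 0 0 0 1]
T5·…·T1 = [-119/169 -3 120/169 0; 0 -3 0 0; -180/169 0 -357/338 0; 0 0 0 1]

T = [-119/169 -3 120/169 0; 0 -3 0 0; -180/169 0 -357/338 0; 0 0 0 1]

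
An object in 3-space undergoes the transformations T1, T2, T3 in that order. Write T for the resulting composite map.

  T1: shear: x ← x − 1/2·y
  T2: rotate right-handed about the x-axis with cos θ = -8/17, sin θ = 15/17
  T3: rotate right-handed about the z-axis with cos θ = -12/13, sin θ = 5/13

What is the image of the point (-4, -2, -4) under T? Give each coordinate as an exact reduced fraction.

T(p) = (232/221, -1167/221, 2/17)

T1 shear: x ← x − 1/2·y: (-4, -2, -4) → (-3, -2, -4)
T2 rotate right-handed about the x-axis with cos θ = -8/17, sin θ = 15/17: (-3, -2, -4) → (-3, 76/17, 2/17)
T3 rotate right-handed about the z-axis with cos θ = -12/13, sin θ = 5/13: (-3, 76/17, 2/17) → (232/221, -1167/221, 2/17)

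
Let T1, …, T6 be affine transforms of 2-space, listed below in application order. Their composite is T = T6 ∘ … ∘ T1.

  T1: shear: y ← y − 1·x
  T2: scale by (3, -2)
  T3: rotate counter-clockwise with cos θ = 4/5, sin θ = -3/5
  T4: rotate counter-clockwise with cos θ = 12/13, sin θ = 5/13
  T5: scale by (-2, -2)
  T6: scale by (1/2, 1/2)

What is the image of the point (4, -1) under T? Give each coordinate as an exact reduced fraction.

T1 shear: y ← y − 1·x: (4, -1) → (4, -5)
T2 scale by (3, -2): (4, -5) → (12, 10)
T3 rotate counter-clockwise with cos θ = 4/5, sin θ = -3/5: (12, 10) → (78/5, 4/5)
T4 rotate counter-clockwise with cos θ = 12/13, sin θ = 5/13: (78/5, 4/5) → (916/65, 438/65)
T5 scale by (-2, -2): (916/65, 438/65) → (-1832/65, -876/65)
T6 scale by (1/2, 1/2): (-1832/65, -876/65) → (-916/65, -438/65)

T(p) = (-916/65, -438/65)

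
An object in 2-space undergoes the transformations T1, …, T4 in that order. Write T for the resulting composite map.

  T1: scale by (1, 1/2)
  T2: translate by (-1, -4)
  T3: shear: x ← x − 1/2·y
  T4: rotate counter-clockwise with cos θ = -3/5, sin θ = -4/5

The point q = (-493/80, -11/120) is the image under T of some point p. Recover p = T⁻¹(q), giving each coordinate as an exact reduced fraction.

T1 = [1 0 0; 0 1/2 0; 0 0 1]
T2·T1 = [1 0 -1; 0 1/2 -4; 0 0 1]
T3·…·T1 = [1 -1/4 1; 0 1/2 -4; 0 0 1]
T4·…·T1 = [-3/5 11/20 -19/5; -4/5 -1/10 8/5; 0 0 1]
det M = 1/2; M⁻¹ = [-1/5 -11/10 1; 8/5 -6/5 8; 0 0 1]
M⁻¹ · (-493/80, -11/120)ᵀ = (7/3, -7/4)ᵀ

p = (7/3, -7/4)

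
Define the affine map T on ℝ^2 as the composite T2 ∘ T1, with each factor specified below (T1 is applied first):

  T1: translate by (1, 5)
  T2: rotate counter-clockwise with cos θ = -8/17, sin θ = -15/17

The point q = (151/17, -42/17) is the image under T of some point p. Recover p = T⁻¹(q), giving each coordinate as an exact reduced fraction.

p = (-3, 4)

T1 = [1 0 1; 0 1 5; 0 0 1]
T2·T1 = [-8/17 15/17 67/17; -15/17 -8/17 -55/17; 0 0 1]
det M = 1; M⁻¹ = [-8/17 -15/17 -1; 15/17 -8/17 -5; 0 0 1]
M⁻¹ · (151/17, -42/17)ᵀ = (-3, 4)ᵀ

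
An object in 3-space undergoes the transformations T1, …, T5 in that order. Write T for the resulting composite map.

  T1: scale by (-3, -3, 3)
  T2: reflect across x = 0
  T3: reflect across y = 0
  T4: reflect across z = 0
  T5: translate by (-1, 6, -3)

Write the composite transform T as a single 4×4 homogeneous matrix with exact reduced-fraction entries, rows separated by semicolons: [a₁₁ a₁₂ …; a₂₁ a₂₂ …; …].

T = [3 0 0 -1; 0 3 0 6; 0 0 -3 -3; 0 0 0 1]

T1 = [-3 0 0 0; 0 -3 0 0; 0 0 3 0; 0 0 0 1]
T2·T1 = [3 0 0 0; 0 -3 0 0; 0 0 3 0; 0 0 0 1]
T3·…·T1 = [3 0 0 0; 0 3 0 0; 0 0 3 0; 0 0 0 1]
T4·…·T1 = [3 0 0 0; 0 3 0 0; 0 0 -3 0; 0 0 0 1]
T5·…·T1 = [3 0 0 -1; 0 3 0 6; 0 0 -3 -3; 0 0 0 1]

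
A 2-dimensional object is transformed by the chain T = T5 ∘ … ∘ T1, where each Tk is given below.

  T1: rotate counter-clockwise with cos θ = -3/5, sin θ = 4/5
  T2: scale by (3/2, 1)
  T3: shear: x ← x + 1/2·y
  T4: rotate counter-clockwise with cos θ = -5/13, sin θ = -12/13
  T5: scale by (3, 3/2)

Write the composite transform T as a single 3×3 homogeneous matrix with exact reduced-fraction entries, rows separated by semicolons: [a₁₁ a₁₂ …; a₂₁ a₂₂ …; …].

T = [363/130 9/130 0; 3/13 63/26 0; 0 0 1]

T1 = [-3/5 -4/5 0; 4/5 -3/5 0; 0 0 1]
T2·T1 = [-9/10 -6/5 0; 4/5 -3/5 0; 0 0 1]
T3·…·T1 = [-1/2 -3/2 0; 4/5 -3/5 0; 0 0 1]
T4·…·T1 = [121/130 3/130 0; 2/13 21/13 0; 0 0 1]
T5·…·T1 = [363/130 9/130 0; 3/13 63/26 0; 0 0 1]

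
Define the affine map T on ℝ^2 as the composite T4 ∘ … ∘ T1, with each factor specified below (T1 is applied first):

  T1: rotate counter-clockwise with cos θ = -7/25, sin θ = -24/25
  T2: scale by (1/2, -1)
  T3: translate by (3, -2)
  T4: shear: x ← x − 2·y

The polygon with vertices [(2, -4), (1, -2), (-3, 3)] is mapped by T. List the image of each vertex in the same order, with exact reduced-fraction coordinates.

image vertices: (16/5, -6/5), (51/10, -8/5), (647/50, -101/25)

T1 rotate counter-clockwise with cos θ = -7/25, sin θ = -24/25: (2, -4) → (-22/5, -4/5); (1, -2) → (-11/5, -2/5); (-3, 3) → (93/25, 51/25)
T2 scale by (1/2, -1): (-22/5, -4/5) → (-11/5, 4/5); (-11/5, -2/5) → (-11/10, 2/5); (93/25, 51/25) → (93/50, -51/25)
T3 translate by (3, -2): (-11/5, 4/5) → (4/5, -6/5); (-11/10, 2/5) → (19/10, -8/5); (93/50, -51/25) → (243/50, -101/25)
T4 shear: x ← x − 2·y: (4/5, -6/5) → (16/5, -6/5); (19/10, -8/5) → (51/10, -8/5); (243/50, -101/25) → (647/50, -101/25)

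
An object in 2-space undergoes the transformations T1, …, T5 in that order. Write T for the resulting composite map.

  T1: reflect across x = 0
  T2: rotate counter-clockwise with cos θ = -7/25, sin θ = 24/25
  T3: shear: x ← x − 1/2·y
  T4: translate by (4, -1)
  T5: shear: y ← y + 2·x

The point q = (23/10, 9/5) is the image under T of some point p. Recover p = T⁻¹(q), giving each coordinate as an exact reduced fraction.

T1 = [-1 0 0; 0 1 0; 0 0 1]
T2·T1 = [7/25 -24/25 0; -24/25 -7/25 0; 0 0 1]
T3·…·T1 = [19/25 -41/50 0; -24/25 -7/25 0; 0 0 1]
T4·…·T1 = [19/25 -41/50 4; -24/25 -7/25 -1; 0 0 1]
T5·…·T1 = [19/25 -41/50 4; 14/25 -48/25 7; 0 0 1]
det M = -1; M⁻¹ = [48/25 -41/50 -97/50; 14/25 -19/25 77/25; 0 0 1]
M⁻¹ · (23/10, 9/5)ᵀ = (1, 3)ᵀ

p = (1, 3)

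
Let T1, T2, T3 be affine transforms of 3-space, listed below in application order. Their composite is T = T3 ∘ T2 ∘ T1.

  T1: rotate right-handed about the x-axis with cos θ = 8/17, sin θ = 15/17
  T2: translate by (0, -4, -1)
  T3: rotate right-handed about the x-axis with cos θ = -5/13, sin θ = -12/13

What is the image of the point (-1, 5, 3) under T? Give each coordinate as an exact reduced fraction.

T1 rotate right-handed about the x-axis with cos θ = 8/17, sin θ = 15/17: (-1, 5, 3) → (-1, -5/17, 99/17)
T2 translate by (0, -4, -1): (-1, -5/17, 99/17) → (-1, -73/17, 82/17)
T3 rotate right-handed about the x-axis with cos θ = -5/13, sin θ = -12/13: (-1, -73/17, 82/17) → (-1, 1349/221, 466/221)

T(p) = (-1, 1349/221, 466/221)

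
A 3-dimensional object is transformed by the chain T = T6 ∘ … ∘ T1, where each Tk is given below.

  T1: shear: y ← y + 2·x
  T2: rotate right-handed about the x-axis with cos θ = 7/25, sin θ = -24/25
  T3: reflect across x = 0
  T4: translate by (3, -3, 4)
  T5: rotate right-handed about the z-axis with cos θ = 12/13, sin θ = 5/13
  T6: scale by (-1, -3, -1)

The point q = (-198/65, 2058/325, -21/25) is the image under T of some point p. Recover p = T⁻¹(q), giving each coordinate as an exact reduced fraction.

p = (1, 1, -1)

T1 = [1 0 0 0; 2 1 0 0; 0 0 1 0; 0 0 0 1]
T2·T1 = [1 0 0 0; 14/25 7/25 24/25 0; -48/25 -24/25 7/25 0; 0 0 0 1]
T3·…·T1 = [-1 0 0 0; 14/25 7/25 24/25 0; -48/25 -24/25 7/25 0; 0 0 0 1]
T4·…·T1 = [-1 0 0 3; 14/25 7/25 24/25 -3; -48/25 -24/25 7/25 4; 0 0 0 1]
T5·…·T1 = [-74/65 -7/65 -24/65 51/13; 43/325 84/325 288/325 -21/13; -48/25 -24/25 7/25 4; 0 0 0 1]
T6·…·T1 = [74/65 7/65 24/65 -51/13; -129/325 -252/325 -864/325 63/13; 48/25 24/25 -7/25 -4; 0 0 0 1]
det M = 3; M⁻¹ = [12/13 5/39 0 3; -113/65 -334/975 24/25 -33/25; 24/65 -96/325 -7/25 44/25; 0 0 0 1]
M⁻¹ · (-198/65, 2058/325, -21/25)ᵀ = (1, 1, -1)ᵀ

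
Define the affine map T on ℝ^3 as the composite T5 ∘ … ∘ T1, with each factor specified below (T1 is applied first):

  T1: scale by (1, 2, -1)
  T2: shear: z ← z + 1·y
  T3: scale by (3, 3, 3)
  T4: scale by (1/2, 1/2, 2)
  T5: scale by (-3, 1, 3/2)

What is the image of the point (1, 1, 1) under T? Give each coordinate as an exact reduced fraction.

T(p) = (-9/2, 3, 9)

T1 scale by (1, 2, -1): (1, 1, 1) → (1, 2, -1)
T2 shear: z ← z + 1·y: (1, 2, -1) → (1, 2, 1)
T3 scale by (3, 3, 3): (1, 2, 1) → (3, 6, 3)
T4 scale by (1/2, 1/2, 2): (3, 6, 3) → (3/2, 3, 6)
T5 scale by (-3, 1, 3/2): (3/2, 3, 6) → (-9/2, 3, 9)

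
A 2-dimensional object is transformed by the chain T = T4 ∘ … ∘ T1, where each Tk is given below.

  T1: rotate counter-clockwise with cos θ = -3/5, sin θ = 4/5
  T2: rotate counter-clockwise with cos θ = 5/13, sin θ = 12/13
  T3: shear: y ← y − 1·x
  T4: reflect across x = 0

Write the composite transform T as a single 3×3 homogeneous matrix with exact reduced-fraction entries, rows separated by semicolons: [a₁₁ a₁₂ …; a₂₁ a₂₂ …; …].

T = [63/65 -16/65 0; 47/65 -79/65 0; 0 0 1]

T1 = [-3/5 -4/5 0; 4/5 -3/5 0; 0 0 1]
T2·T1 = [-63/65 16/65 0; -16/65 -63/65 0; 0 0 1]
T3·…·T1 = [-63/65 16/65 0; 47/65 -79/65 0; 0 0 1]
T4·…·T1 = [63/65 -16/65 0; 47/65 -79/65 0; 0 0 1]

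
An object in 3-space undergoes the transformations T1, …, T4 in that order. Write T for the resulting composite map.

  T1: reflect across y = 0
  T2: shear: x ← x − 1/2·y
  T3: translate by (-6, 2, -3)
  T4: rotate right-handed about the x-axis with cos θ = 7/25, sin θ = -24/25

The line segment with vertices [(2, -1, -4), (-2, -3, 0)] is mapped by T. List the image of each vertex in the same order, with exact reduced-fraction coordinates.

T1 reflect across y = 0: (2, -1, -4) → (2, 1, -4); (-2, -3, 0) → (-2, 3, 0)
T2 shear: x ← x − 1/2·y: (2, 1, -4) → (3/2, 1, -4); (-2, 3, 0) → (-7/2, 3, 0)
T3 translate by (-6, 2, -3): (3/2, 1, -4) → (-9/2, 3, -7); (-7/2, 3, 0) → (-19/2, 5, -3)
T4 rotate right-handed about the x-axis with cos θ = 7/25, sin θ = -24/25: (-9/2, 3, -7) → (-9/2, -147/25, -121/25); (-19/2, 5, -3) → (-19/2, -37/25, -141/25)

image vertices: (-9/2, -147/25, -121/25), (-19/2, -37/25, -141/25)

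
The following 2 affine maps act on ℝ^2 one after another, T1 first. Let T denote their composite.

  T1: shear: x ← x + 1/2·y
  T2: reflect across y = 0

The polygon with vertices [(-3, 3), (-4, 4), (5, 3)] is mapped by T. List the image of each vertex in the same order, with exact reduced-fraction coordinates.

image vertices: (-3/2, -3), (-2, -4), (13/2, -3)

T1 shear: x ← x + 1/2·y: (-3, 3) → (-3/2, 3); (-4, 4) → (-2, 4); (5, 3) → (13/2, 3)
T2 reflect across y = 0: (-3/2, 3) → (-3/2, -3); (-2, 4) → (-2, -4); (13/2, 3) → (13/2, -3)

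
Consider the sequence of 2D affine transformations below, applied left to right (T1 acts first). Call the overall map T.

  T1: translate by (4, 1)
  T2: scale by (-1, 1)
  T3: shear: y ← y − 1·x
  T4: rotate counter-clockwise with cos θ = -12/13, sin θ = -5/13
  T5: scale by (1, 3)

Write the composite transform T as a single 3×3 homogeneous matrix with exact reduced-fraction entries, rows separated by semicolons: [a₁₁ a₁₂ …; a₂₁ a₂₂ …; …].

T = [17/13 5/13 73/13; -21/13 -36/13 -120/13; 0 0 1]

T1 = [1 0 4; 0 1 1; 0 0 1]
T2·T1 = [-1 0 -4; 0 1 1; 0 0 1]
T3·…·T1 = [-1 0 -4; 1 1 5; 0 0 1]
T4·…·T1 = [17/13 5/13 73/13; -7/13 -12/13 -40/13; 0 0 1]
T5·…·T1 = [17/13 5/13 73/13; -21/13 -36/13 -120/13; 0 0 1]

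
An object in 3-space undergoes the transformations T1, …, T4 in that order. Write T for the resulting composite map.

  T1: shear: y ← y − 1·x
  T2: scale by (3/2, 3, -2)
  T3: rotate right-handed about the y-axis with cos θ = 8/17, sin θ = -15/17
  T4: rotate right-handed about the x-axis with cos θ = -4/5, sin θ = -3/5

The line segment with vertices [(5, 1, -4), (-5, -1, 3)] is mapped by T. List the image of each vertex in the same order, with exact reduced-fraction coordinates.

image vertices: (-60/17, 2691/170, -94/85), (30/17, -519/34, 6/17)

T1 shear: y ← y − 1·x: (5, 1, -4) → (5, -4, -4); (-5, -1, 3) → (-5, 4, 3)
T2 scale by (3/2, 3, -2): (5, -4, -4) → (15/2, -12, 8); (-5, 4, 3) → (-15/2, 12, -6)
T3 rotate right-handed about the y-axis with cos θ = 8/17, sin θ = -15/17: (15/2, -12, 8) → (-60/17, -12, 353/34); (-15/2, 12, -6) → (30/17, 12, -321/34)
T4 rotate right-handed about the x-axis with cos θ = -4/5, sin θ = -3/5: (-60/17, -12, 353/34) → (-60/17, 2691/170, -94/85); (30/17, 12, -321/34) → (30/17, -519/34, 6/17)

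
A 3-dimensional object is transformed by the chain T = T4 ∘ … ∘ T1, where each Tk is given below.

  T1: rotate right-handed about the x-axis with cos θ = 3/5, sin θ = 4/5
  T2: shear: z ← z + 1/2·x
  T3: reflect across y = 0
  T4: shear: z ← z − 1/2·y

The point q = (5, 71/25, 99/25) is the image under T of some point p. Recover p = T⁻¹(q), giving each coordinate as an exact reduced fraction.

T1 = [1 0 0 0; 0 3/5 -4/5 0; 0 4/5 3/5 0; 0 0 0 1]
T2·T1 = [1 0 0 0; 0 3/5 -4/5 0; 1/2 4/5 3/5 0; 0 0 0 1]
T3·…·T1 = [1 0 0 0; 0 -3/5 4/5 0; 1/2 4/5 3/5 0; 0 0 0 1]
T4·…·T1 = [1 0 0 0; 0 -3/5 4/5 0; 1/2 11/10 1/5 0; 0 0 0 1]
det M = -1; M⁻¹ = [1 0 0 0; -2/5 -1/5 4/5 0; -3/10 11/10 3/5 0; 0 0 0 1]
M⁻¹ · (5, 71/25, 99/25)ᵀ = (5, 3/5, 4)ᵀ

p = (5, 3/5, 4)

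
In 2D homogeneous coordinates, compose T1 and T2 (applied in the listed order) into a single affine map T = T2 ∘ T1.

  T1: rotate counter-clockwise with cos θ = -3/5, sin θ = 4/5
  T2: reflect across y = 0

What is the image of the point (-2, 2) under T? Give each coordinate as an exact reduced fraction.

T(p) = (-2/5, 14/5)

T1 rotate counter-clockwise with cos θ = -3/5, sin θ = 4/5: (-2, 2) → (-2/5, -14/5)
T2 reflect across y = 0: (-2/5, -14/5) → (-2/5, 14/5)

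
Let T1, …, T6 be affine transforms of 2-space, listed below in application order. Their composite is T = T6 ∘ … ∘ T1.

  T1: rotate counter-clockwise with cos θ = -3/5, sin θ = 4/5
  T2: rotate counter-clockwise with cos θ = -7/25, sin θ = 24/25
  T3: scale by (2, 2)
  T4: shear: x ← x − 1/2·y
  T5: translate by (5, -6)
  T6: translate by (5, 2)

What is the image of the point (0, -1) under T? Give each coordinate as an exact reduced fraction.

T1 rotate counter-clockwise with cos θ = -3/5, sin θ = 4/5: (0, -1) → (4/5, 3/5)
T2 rotate counter-clockwise with cos θ = -7/25, sin θ = 24/25: (4/5, 3/5) → (-4/5, 3/5)
T3 scale by (2, 2): (-4/5, 3/5) → (-8/5, 6/5)
T4 shear: x ← x − 1/2·y: (-8/5, 6/5) → (-11/5, 6/5)
T5 translate by (5, -6): (-11/5, 6/5) → (14/5, -24/5)
T6 translate by (5, 2): (14/5, -24/5) → (39/5, -14/5)

T(p) = (39/5, -14/5)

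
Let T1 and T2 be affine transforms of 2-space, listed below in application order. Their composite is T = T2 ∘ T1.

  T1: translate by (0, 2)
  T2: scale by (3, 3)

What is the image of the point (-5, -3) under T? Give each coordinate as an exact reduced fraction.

T(p) = (-15, -3)

T1 translate by (0, 2): (-5, -3) → (-5, -1)
T2 scale by (3, 3): (-5, -1) → (-15, -3)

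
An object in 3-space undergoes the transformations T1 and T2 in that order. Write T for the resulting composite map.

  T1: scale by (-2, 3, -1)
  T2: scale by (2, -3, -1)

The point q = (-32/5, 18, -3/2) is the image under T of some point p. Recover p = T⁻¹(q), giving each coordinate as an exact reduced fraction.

T1 = [-2 0 0 0; 0 3 0 0; 0 0 -1 0; 0 0 0 1]
T2·T1 = [-4 0 0 0; 0 -9 0 0; 0 0 1 0; 0 0 0 1]
det M = 36; M⁻¹ = [-1/4 0 0 0; 0 -1/9 0 0; 0 0 1 0; 0 0 0 1]
M⁻¹ · (-32/5, 18, -3/2)ᵀ = (8/5, -2, -3/2)ᵀ

p = (8/5, -2, -3/2)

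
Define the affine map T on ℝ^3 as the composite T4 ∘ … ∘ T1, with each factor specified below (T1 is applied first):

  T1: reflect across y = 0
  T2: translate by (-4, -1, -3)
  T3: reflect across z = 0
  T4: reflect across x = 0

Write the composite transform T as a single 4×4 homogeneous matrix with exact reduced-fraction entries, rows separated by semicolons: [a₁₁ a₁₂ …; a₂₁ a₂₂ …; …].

T1 = [1 0 0 0; 0 -1 0 0; 0 0 1 0; 0 0 0 1]
T2·T1 = [1 0 0 -4; 0 -1 0 -1; 0 0 1 -3; 0 0 0 1]
T3·…·T1 = [1 0 0 -4; 0 -1 0 -1; 0 0 -1 3; 0 0 0 1]
T4·…·T1 = [-1 0 0 4; 0 -1 0 -1; 0 0 -1 3; 0 0 0 1]

T = [-1 0 0 4; 0 -1 0 -1; 0 0 -1 3; 0 0 0 1]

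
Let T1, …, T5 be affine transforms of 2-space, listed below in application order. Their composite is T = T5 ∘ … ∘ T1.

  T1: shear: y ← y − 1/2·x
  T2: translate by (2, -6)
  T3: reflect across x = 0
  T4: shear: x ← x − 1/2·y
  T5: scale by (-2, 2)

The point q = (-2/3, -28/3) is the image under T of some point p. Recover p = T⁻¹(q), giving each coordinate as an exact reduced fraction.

p = (0, 4/3)

T1 = [1 0 0; -1/2 1 0; 0 0 1]
T2·T1 = [1 0 2; -1/2 1 -6; 0 0 1]
T3·…·T1 = [-1 0 -2; -1/2 1 -6; 0 0 1]
T4·…·T1 = [-3/4 -1/2 1; -1/2 1 -6; 0 0 1]
T5·…·T1 = [3/2 1 -2; -1 2 -12; 0 0 1]
det M = 4; M⁻¹ = [1/2 -1/4 -2; 1/4 3/8 5; 0 0 1]
M⁻¹ · (-2/3, -28/3)ᵀ = (0, 4/3)ᵀ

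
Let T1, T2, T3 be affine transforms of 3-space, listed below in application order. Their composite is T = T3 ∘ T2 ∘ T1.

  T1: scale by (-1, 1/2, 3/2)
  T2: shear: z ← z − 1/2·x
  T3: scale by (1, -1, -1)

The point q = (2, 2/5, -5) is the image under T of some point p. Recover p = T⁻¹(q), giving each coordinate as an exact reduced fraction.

T1 = [-1 0 0 0; 0 1/2 0 0; 0 0 3/2 0; 0 0 0 1]
T2·T1 = [-1 0 0 0; 0 1/2 0 0; 1/2 0 3/2 0; 0 0 0 1]
T3·…·T1 = [-1 0 0 0; 0 -1/2 0 0; -1/2 0 -3/2 0; 0 0 0 1]
det M = -3/4; M⁻¹ = [-1 0 0 0; 0 -2 0 0; 1/3 0 -2/3 0; 0 0 0 1]
M⁻¹ · (2, 2/5, -5)ᵀ = (-2, -4/5, 4)ᵀ

p = (-2, -4/5, 4)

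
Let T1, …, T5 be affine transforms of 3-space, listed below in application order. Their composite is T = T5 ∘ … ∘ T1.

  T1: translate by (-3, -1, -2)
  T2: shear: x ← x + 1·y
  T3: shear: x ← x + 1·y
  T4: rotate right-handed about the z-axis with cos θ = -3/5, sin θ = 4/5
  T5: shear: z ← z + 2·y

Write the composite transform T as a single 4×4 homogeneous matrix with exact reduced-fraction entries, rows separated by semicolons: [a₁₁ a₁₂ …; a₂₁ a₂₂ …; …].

T = [-3/5 -2 0 19/5; 4/5 1 0 -17/5; 8/5 2 1 -44/5; 0 0 0 1]

T1 = [1 0 0 -3; 0 1 0 -1; 0 0 1 -2; 0 0 0 1]
T2·T1 = [1 1 0 -4; 0 1 0 -1; 0 0 1 -2; 0 0 0 1]
T3·…·T1 = [1 2 0 -5; 0 1 0 -1; 0 0 1 -2; 0 0 0 1]
T4·…·T1 = [-3/5 -2 0 19/5; 4/5 1 0 -17/5; 0 0 1 -2; 0 0 0 1]
T5·…·T1 = [-3/5 -2 0 19/5; 4/5 1 0 -17/5; 8/5 2 1 -44/5; 0 0 0 1]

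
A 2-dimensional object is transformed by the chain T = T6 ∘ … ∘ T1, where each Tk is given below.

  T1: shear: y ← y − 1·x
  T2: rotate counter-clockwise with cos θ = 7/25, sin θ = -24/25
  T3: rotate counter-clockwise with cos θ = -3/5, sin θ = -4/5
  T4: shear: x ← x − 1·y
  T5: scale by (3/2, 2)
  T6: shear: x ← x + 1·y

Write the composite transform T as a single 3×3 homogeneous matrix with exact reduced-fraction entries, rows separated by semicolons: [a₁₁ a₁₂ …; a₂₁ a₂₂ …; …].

T1 = [1 0 0; -1 1 0; 0 0 1]
T2·T1 = [-17/25 24/25 0; -31/25 7/25 0; 0 0 1]
T3·…·T1 = [-73/125 -44/125 0; 161/125 -117/125 0; 0 0 1]
T4·…·T1 = [-234/125 73/125 0; 161/125 -117/125 0; 0 0 1]
T5·…·T1 = [-351/125 219/250 0; 322/125 -234/125 0; 0 0 1]
T6·…·T1 = [-29/125 -249/250 0; 322/125 -234/125 0; 0 0 1]

T = [-29/125 -249/250 0; 322/125 -234/125 0; 0 0 1]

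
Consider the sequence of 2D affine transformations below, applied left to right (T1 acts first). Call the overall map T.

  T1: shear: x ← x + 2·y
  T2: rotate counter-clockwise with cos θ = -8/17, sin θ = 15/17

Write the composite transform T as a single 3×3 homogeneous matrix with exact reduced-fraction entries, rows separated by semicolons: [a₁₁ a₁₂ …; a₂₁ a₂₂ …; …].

T1 = [1 2 0; 0 1 0; 0 0 1]
T2·T1 = [-8/17 -31/17 0; 15/17 22/17 0; 0 0 1]

T = [-8/17 -31/17 0; 15/17 22/17 0; 0 0 1]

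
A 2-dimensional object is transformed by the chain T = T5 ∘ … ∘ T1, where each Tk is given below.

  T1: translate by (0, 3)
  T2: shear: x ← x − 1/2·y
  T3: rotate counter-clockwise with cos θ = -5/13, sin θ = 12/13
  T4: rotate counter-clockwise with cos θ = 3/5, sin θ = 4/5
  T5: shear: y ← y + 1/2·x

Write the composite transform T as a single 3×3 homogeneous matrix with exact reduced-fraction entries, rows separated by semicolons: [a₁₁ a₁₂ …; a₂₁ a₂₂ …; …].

T1 = [1 0 0; 0 1 3; 0 0 1]
T2·T1 = [1 -1/2 -3/2; 0 1 3; 0 0 1]
T3·…·T1 = [-5/13 -19/26 -57/26; 12/13 -11/13 -33/13; 0 0 1]
T4·…·T1 = [-63/65 31/130 93/130; 16/65 -71/65 -213/65; 0 0 1]
T5·…·T1 = [-63/65 31/130 93/130; -31/130 -253/260 -759/260; 0 0 1]

T = [-63/65 31/130 93/130; -31/130 -253/260 -759/260; 0 0 1]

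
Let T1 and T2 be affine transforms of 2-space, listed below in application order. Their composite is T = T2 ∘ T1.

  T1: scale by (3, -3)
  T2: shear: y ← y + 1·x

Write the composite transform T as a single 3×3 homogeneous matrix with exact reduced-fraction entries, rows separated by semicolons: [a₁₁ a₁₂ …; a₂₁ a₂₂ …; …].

T1 = [3 0 0; 0 -3 0; 0 0 1]
T2·T1 = [3 0 0; 3 -3 0; 0 0 1]

T = [3 0 0; 3 -3 0; 0 0 1]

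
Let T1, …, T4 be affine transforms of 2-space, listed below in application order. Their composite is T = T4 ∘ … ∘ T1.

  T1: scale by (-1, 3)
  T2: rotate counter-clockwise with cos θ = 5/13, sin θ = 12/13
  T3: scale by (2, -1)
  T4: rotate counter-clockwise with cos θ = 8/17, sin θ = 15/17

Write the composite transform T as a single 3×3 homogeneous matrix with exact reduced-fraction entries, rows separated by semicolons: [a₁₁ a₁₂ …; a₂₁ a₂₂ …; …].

T = [-20/17 -27/17 0; -54/221 -1200/221 0; 0 0 1]

T1 = [-1 0 0; 0 3 0; 0 0 1]
T2·T1 = [-5/13 -36/13 0; -12/13 15/13 0; 0 0 1]
T3·…·T1 = [-10/13 -72/13 0; 12/13 -15/13 0; 0 0 1]
T4·…·T1 = [-20/17 -27/17 0; -54/221 -1200/221 0; 0 0 1]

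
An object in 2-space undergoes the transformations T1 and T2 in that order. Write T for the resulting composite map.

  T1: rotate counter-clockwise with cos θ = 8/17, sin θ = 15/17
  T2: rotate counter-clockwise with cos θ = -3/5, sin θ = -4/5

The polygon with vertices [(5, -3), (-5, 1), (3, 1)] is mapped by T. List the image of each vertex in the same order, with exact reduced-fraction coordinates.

image vertices: (-3/5, -29/5), (-103/85, 421/85), (37/17, -39/17)

T1 rotate counter-clockwise with cos θ = 8/17, sin θ = 15/17: (5, -3) → (5, 3); (-5, 1) → (-55/17, -67/17); (3, 1) → (9/17, 53/17)
T2 rotate counter-clockwise with cos θ = -3/5, sin θ = -4/5: (5, 3) → (-3/5, -29/5); (-55/17, -67/17) → (-103/85, 421/85); (9/17, 53/17) → (37/17, -39/17)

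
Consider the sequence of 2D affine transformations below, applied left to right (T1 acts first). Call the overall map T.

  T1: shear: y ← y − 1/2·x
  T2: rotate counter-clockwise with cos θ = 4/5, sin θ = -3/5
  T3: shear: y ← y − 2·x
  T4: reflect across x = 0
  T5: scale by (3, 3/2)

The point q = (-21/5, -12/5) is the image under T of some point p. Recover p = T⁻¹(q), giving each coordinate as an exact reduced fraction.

T1 = [1 0 0; -1/2 1 0; 0 0 1]
T2·T1 = [1/2 3/5 0; -1 4/5 0; 0 0 1]
T3·…·T1 = [1/2 3/5 0; -2 -2/5 0; 0 0 1]
T4·…·T1 = [-1/2 -3/5 0; -2 -2/5 0; 0 0 1]
T5·…·T1 = [-3/2 -9/5 0; -3 -3/5 0; 0 0 1]
det M = -9/2; M⁻¹ = [2/15 -2/5 0; -2/3 1/3 0; 0 0 1]
M⁻¹ · (-21/5, -12/5)ᵀ = (2/5, 2)ᵀ

p = (2/5, 2)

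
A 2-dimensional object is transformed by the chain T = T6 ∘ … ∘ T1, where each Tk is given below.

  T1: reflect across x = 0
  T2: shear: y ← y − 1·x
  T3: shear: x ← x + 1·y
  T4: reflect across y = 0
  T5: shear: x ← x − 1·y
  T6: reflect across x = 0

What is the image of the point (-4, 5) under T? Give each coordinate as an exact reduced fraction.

T(p) = (-6, -1)

T1 reflect across x = 0: (-4, 5) → (4, 5)
T2 shear: y ← y − 1·x: (4, 5) → (4, 1)
T3 shear: x ← x + 1·y: (4, 1) → (5, 1)
T4 reflect across y = 0: (5, 1) → (5, -1)
T5 shear: x ← x − 1·y: (5, -1) → (6, -1)
T6 reflect across x = 0: (6, -1) → (-6, -1)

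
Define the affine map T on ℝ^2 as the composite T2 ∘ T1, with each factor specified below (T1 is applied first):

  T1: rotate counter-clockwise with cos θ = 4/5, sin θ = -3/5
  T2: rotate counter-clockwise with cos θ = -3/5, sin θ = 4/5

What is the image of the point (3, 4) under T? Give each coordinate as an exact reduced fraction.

T(p) = (-4, 3)

T1 rotate counter-clockwise with cos θ = 4/5, sin θ = -3/5: (3, 4) → (24/5, 7/5)
T2 rotate counter-clockwise with cos θ = -3/5, sin θ = 4/5: (24/5, 7/5) → (-4, 3)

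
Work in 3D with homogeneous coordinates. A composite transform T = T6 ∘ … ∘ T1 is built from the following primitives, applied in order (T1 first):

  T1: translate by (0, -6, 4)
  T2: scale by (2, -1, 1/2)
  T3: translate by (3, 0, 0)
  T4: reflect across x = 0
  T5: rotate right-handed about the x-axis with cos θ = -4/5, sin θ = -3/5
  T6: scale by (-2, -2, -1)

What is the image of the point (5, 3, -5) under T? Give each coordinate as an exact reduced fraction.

T1 translate by (0, -6, 4): (5, 3, -5) → (5, -3, -1)
T2 scale by (2, -1, 1/2): (5, -3, -1) → (10, 3, -1/2)
T3 translate by (3, 0, 0): (10, 3, -1/2) → (13, 3, -1/2)
T4 reflect across x = 0: (13, 3, -1/2) → (-13, 3, -1/2)
T5 rotate right-handed about the x-axis with cos θ = -4/5, sin θ = -3/5: (-13, 3, -1/2) → (-13, -27/10, -7/5)
T6 scale by (-2, -2, -1): (-13, -27/10, -7/5) → (26, 27/5, 7/5)

T(p) = (26, 27/5, 7/5)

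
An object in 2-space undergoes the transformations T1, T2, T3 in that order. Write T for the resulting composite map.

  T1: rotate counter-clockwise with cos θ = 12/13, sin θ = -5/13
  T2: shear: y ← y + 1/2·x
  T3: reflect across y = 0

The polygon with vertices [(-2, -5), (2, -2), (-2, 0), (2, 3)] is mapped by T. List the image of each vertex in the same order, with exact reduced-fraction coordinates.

T1 rotate counter-clockwise with cos θ = 12/13, sin θ = -5/13: (-2, -5) → (-49/13, -50/13); (2, -2) → (14/13, -34/13); (-2, 0) → (-24/13, 10/13); (2, 3) → (3, 2)
T2 shear: y ← y + 1/2·x: (-49/13, -50/13) → (-49/13, -149/26); (14/13, -34/13) → (14/13, -27/13); (-24/13, 10/13) → (-24/13, -2/13); (3, 2) → (3, 7/2)
T3 reflect across y = 0: (-49/13, -149/26) → (-49/13, 149/26); (14/13, -27/13) → (14/13, 27/13); (-24/13, -2/13) → (-24/13, 2/13); (3, 7/2) → (3, -7/2)

image vertices: (-49/13, 149/26), (14/13, 27/13), (-24/13, 2/13), (3, -7/2)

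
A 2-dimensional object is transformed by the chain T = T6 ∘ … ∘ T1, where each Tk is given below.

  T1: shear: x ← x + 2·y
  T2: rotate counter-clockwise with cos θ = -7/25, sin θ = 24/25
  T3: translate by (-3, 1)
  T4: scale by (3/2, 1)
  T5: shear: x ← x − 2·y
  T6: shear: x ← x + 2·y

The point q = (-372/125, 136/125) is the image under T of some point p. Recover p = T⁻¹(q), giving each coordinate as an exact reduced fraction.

p = (9/5, -1)

T1 = [1 2 0; 0 1 0; 0 0 1]
T2·T1 = [-7/25 -38/25 0; 24/25 41/25 0; 0 0 1]
T3·…·T1 = [-7/25 -38/25 -3; 24/25 41/25 1; 0 0 1]
T4·…·T1 = [-21/50 -57/25 -9/2; 24/25 41/25 1; 0 0 1]
T5·…·T1 = [-117/50 -139/25 -13/2; 24/25 41/25 1; 0 0 1]
T6·…·T1 = [-21/50 -57/25 -9/2; 24/25 41/25 1; 0 0 1]
det M = 3/2; M⁻¹ = [82/75 38/25 17/5; -16/25 -7/25 -13/5; 0 0 1]
M⁻¹ · (-372/125, 136/125)ᵀ = (9/5, -1)ᵀ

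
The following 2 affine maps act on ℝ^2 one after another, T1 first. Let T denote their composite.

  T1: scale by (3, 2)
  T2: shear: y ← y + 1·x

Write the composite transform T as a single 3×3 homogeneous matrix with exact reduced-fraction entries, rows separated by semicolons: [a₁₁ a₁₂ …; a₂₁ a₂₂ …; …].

T1 = [3 0 0; 0 2 0; 0 0 1]
T2·T1 = [3 0 0; 3 2 0; 0 0 1]

T = [3 0 0; 3 2 0; 0 0 1]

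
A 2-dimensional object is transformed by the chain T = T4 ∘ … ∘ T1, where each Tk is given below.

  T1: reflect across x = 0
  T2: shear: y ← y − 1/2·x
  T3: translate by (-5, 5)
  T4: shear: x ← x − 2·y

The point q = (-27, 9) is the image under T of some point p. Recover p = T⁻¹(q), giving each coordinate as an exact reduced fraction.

T1 = [-1 0 0; 0 1 0; 0 0 1]
T2·T1 = [-1 0 0; 1/2 1 0; 0 0 1]
T3·…·T1 = [-1 0 -5; 1/2 1 5; 0 0 1]
T4·…·T1 = [-2 -2 -15; 1/2 1 5; 0 0 1]
det M = -1; M⁻¹ = [-1 -2 -5; 1/2 2 -5/2; 0 0 1]
M⁻¹ · (-27, 9)ᵀ = (4, 2)ᵀ

p = (4, 2)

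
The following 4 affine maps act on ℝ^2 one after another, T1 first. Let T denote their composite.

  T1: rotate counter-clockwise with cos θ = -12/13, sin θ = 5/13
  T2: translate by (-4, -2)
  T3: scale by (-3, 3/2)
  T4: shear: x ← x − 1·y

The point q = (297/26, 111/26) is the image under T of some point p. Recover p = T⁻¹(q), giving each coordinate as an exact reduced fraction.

T1 = [-12/13 -5/13 0; 5/13 -12/13 0; 0 0 1]
T2·T1 = [-12/13 -5/13 -4; 5/13 -12/13 -2; 0 0 1]
T3·…·T1 = [36/13 15/13 12; 15/26 -18/13 -3; 0 0 1]
T4·…·T1 = [57/26 33/13 15; 15/26 -18/13 -3; 0 0 1]
det M = -9/2; M⁻¹ = [4/13 22/39 -38/13; 5/39 -19/39 -44/13; 0 0 1]
M⁻¹ · (297/26, 111/26)ᵀ = (3, -4)ᵀ

p = (3, -4)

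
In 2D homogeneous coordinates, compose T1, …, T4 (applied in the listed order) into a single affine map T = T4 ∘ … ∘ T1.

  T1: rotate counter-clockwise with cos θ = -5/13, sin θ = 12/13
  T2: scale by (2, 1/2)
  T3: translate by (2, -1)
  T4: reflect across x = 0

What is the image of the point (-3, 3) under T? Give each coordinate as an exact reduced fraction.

T(p) = (16/13, -77/26)

T1 rotate counter-clockwise with cos θ = -5/13, sin θ = 12/13: (-3, 3) → (-21/13, -51/13)
T2 scale by (2, 1/2): (-21/13, -51/13) → (-42/13, -51/26)
T3 translate by (2, -1): (-42/13, -51/26) → (-16/13, -77/26)
T4 reflect across x = 0: (-16/13, -77/26) → (16/13, -77/26)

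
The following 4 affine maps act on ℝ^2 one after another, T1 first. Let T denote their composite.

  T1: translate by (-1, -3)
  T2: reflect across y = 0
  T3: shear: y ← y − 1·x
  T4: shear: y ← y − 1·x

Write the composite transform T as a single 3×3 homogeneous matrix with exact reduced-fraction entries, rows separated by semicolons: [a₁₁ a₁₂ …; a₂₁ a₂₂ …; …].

T1 = [1 0 -1; 0 1 -3; 0 0 1]
T2·T1 = [1 0 -1; 0 -1 3; 0 0 1]
T3·…·T1 = [1 0 -1; -1 -1 4; 0 0 1]
T4·…·T1 = [1 0 -1; -2 -1 5; 0 0 1]

T = [1 0 -1; -2 -1 5; 0 0 1]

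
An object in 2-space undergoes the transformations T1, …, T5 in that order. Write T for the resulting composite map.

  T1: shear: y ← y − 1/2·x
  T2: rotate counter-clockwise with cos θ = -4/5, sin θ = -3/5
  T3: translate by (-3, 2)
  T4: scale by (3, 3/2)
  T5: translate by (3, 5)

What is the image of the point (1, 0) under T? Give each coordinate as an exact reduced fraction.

T(p) = (-93/10, 77/10)

T1 shear: y ← y − 1/2·x: (1, 0) → (1, -1/2)
T2 rotate counter-clockwise with cos θ = -4/5, sin θ = -3/5: (1, -1/2) → (-11/10, -1/5)
T3 translate by (-3, 2): (-11/10, -1/5) → (-41/10, 9/5)
T4 scale by (3, 3/2): (-41/10, 9/5) → (-123/10, 27/10)
T5 translate by (3, 5): (-123/10, 27/10) → (-93/10, 77/10)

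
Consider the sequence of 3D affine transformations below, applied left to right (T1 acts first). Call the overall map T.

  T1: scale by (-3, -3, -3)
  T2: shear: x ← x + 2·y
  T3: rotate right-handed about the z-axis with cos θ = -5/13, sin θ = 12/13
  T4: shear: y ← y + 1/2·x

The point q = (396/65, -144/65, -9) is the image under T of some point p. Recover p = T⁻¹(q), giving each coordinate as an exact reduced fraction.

p = (0, 6/5, 3)

T1 = [-3 0 0 0; 0 -3 0 0; 0 0 -3 0; 0 0 0 1]
T2·T1 = [-3 -6 0 0; 0 -3 0 0; 0 0 -3 0; 0 0 0 1]
T3·…·T1 = [15/13 66/13 0 0; -36/13 -57/13 0 0; 0 0 -3 0; 0 0 0 1]
T4·…·T1 = [15/13 66/13 0 0; -57/26 -24/13 0 0; 0 0 -3 0; 0 0 0 1]
det M = -27; M⁻¹ = [-8/39 -22/39 0 0; 19/78 5/39 0 0; 0 0 -1/3 0; 0 0 0 1]
M⁻¹ · (396/65, -144/65, -9)ᵀ = (0, 6/5, 3)ᵀ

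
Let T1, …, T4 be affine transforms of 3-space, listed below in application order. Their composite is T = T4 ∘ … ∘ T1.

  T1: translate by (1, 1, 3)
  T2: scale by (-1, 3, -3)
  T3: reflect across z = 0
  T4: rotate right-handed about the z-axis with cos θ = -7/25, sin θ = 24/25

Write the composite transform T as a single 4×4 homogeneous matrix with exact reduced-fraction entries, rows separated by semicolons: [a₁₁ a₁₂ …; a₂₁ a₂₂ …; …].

T1 = [1 0 0 1; 0 1 0 1; 0 0 1 3; 0 0 0 1]
T2·T1 = [-1 0 0 -1; 0 3 0 3; 0 0 -3 -9; 0 0 0 1]
T3·…·T1 = [-1 0 0 -1; 0 3 0 3; 0 0 3 9; 0 0 0 1]
T4·…·T1 = [7/25 -72/25 0 -13/5; -24/25 -21/25 0 -9/5; 0 0 3 9; 0 0 0 1]

T = [7/25 -72/25 0 -13/5; -24/25 -21/25 0 -9/5; 0 0 3 9; 0 0 0 1]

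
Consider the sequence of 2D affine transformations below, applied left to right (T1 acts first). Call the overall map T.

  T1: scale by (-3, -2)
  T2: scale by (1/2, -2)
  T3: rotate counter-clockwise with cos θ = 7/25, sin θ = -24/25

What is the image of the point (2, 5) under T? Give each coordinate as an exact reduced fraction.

T(p) = (459/25, 212/25)

T1 scale by (-3, -2): (2, 5) → (-6, -10)
T2 scale by (1/2, -2): (-6, -10) → (-3, 20)
T3 rotate counter-clockwise with cos θ = 7/25, sin θ = -24/25: (-3, 20) → (459/25, 212/25)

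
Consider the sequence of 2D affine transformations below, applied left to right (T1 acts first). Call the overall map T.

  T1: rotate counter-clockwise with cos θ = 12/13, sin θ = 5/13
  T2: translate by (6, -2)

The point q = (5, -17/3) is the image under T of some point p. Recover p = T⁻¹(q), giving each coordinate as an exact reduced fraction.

T1 = [12/13 -5/13 0; 5/13 12/13 0; 0 0 1]
T2·T1 = [12/13 -5/13 6; 5/13 12/13 -2; 0 0 1]
det M = 1; M⁻¹ = [12/13 5/13 -62/13; -5/13 12/13 54/13; 0 0 1]
M⁻¹ · (5, -17/3)ᵀ = (-7/3, -3)ᵀ

p = (-7/3, -3)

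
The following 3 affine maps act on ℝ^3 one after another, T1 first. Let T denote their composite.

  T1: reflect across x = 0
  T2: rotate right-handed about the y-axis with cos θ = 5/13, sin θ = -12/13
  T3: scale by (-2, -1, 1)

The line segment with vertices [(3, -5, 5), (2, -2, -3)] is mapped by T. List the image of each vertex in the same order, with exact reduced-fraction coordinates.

T1 reflect across x = 0: (3, -5, 5) → (-3, -5, 5); (2, -2, -3) → (-2, -2, -3)
T2 rotate right-handed about the y-axis with cos θ = 5/13, sin θ = -12/13: (-3, -5, 5) → (-75/13, -5, -11/13); (-2, -2, -3) → (2, -2, -3)
T3 scale by (-2, -1, 1): (-75/13, -5, -11/13) → (150/13, 5, -11/13); (2, -2, -3) → (-4, 2, -3)

image vertices: (150/13, 5, -11/13), (-4, 2, -3)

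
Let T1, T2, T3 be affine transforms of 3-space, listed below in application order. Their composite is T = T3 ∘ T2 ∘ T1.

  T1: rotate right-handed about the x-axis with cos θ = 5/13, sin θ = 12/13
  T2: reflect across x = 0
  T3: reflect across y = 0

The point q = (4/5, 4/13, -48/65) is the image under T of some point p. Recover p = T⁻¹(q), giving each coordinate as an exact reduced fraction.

T1 = [1 0 0 0; 0 5/13 -12/13 0; 0 12/13 5/13 0; 0 0 0 1]
T2·T1 = [-1 0 0 0; 0 5/13 -12/13 0; 0 12/13 5/13 0; 0 0 0 1]
T3·…·T1 = [-1 0 0 0; 0 -5/13 12/13 0; 0 12/13 5/13 0; 0 0 0 1]
det M = 1; M⁻¹ = [-1 0 0 0; 0 -5/13 12/13 0; 0 12/13 5/13 0; 0 0 0 1]
M⁻¹ · (4/5, 4/13, -48/65)ᵀ = (-4/5, -4/5, 0)ᵀ

p = (-4/5, -4/5, 0)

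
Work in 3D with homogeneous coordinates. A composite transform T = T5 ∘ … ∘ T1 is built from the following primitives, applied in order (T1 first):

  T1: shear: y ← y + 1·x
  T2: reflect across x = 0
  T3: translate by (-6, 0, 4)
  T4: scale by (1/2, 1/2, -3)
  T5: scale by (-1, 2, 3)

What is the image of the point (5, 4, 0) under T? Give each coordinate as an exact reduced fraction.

T(p) = (11/2, 9, -36)

T1 shear: y ← y + 1·x: (5, 4, 0) → (5, 9, 0)
T2 reflect across x = 0: (5, 9, 0) → (-5, 9, 0)
T3 translate by (-6, 0, 4): (-5, 9, 0) → (-11, 9, 4)
T4 scale by (1/2, 1/2, -3): (-11, 9, 4) → (-11/2, 9/2, -12)
T5 scale by (-1, 2, 3): (-11/2, 9/2, -12) → (11/2, 9, -36)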